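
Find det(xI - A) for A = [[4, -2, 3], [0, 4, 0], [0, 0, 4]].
xI - A = [[x - 4, 2, -3], [0, x - 4, 0], [0, 0, x - 4]].

Expanding det(xI - A) along the first row:
det(xI - A) = + (x - 4)·det([[x - 4, 0], [0, x - 4]]) - (2)·det([[0, 0], [0, x - 4]]) + (-3)·det([[0, x - 4], [0, 0]]).

Evaluating gives χ_A(x) = x^3 - 12x^2 + 48x - 64 = (x - 4)^3.

χ_A(x) = (x - 4)^3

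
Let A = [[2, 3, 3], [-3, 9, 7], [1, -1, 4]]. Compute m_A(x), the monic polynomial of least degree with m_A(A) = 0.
The characteristic polynomial factors as (x - 5)^3. The minimal polynomial is ∏(x - λ)^{k_λ} where k_λ is the size of the largest Jordan block at λ.

For λ = 5: rank(A - 5I) = 2, and the largest Jordan block has size 3 (the smallest k with rank((A - 5I)^k) = rank((A - 5I)^(k+1))).

So m_A(x) = (x - 5)^3.

m_A(x) = (x - 5)^3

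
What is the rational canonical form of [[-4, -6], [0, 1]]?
R = [[0, 4], [1, -3]]

The invariant factors of A (the non-unit diagonal entries of the Smith normal form of xI - A over ℚ[x]) are (x - 1)(x + 4), each dividing the next. The characteristic polynomial is their product, (x - 1)(x + 4).

The rational canonical form is the block-diagonal matrix of companion matrices C(f_i):
R = [[0, 4], [1, -3]].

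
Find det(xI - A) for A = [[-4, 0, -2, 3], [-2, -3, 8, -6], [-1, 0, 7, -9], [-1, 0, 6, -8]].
xI - A = [[x + 4, 0, 2, -3], [2, x + 3, -8, 6], [1, 0, x - 7, 9], [1, 0, -6, x + 8]].

Expanding det(xI - A) along the first row:
det(xI - A) = + (x + 4)·det([[x + 3, -8, 6], [0, x - 7, 9], [0, -6, x + 8]]) - (0)·det([[2, -8, 6], [1, x - 7, 9], [1, -6, x + 8]]) + (2)·det([[2, x + 3, 6], [1, 0, 9], [1, 0, x + 8]]) - (-3)·det([[2, x + 3, -8], [1, 0, x - 7], [1, 0, -6]]).

Evaluating gives χ_A(x) = x^4 + 8x^3 + 18x^2 - 27 = (x - 1)(x + 3)^3.

χ_A(x) = (x - 1)(x + 3)^3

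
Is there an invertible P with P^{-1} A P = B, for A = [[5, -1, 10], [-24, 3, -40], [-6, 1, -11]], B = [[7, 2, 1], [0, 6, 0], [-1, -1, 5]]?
No.

trace(A) = -3 but trace(B) = 18. The trace is a similarity invariant, so A and B are not similar.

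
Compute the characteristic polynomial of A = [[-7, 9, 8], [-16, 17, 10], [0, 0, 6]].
xI - A = [[x + 7, -9, -8], [16, x - 17, -10], [0, 0, x - 6]].

Expanding det(xI - A) along the first row:
det(xI - A) = + (x + 7)·det([[x - 17, -10], [0, x - 6]]) - (-9)·det([[16, -10], [0, x - 6]]) + (-8)·det([[16, x - 17], [0, 0]]).

Evaluating gives χ_A(x) = x^3 - 16x^2 + 85x - 150 = (x - 6)(x - 5)^2.

χ_A(x) = (x - 6)(x - 5)^2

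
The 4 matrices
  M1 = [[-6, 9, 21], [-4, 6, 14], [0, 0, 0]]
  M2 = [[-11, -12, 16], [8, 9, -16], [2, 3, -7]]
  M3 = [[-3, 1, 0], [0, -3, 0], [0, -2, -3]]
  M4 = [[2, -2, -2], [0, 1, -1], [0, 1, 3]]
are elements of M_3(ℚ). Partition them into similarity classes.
3 classes: {M1}, {M2, M3}, {M4}

Characteristic polynomials: χ_{M1} = x^3, χ_{M2} = (x + 3)^3, χ_{M3} = (x + 3)^3, χ_{M4} = (x - 2)^3.

{M1}: invariant factors x, x^2.

{M2, M3}: invariant factors x + 3, (x + 3)^2.

{M4}: invariant factors x - 2, (x - 2)^2.

Matrices are similar if and only if their invariant-factor lists agree; the partition into similarity classes is {M1}, {M2, M3}, {M4}.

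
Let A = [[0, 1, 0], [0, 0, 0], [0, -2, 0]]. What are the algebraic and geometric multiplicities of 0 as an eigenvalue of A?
algebraic multiplicity 3, geometric multiplicity 2

The characteristic polynomial is x^3, so the factor x appears with exponent 3: the algebraic multiplicity is 3.

rank(A) = 1, so the eigenspace has dimension 3 - 1 = 2: the geometric multiplicity is 2.

Since 2 < 3, A is not diagonalizable.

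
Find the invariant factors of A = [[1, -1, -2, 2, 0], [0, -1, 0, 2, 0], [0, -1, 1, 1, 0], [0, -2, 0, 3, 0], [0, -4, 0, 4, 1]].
x - 1, (x - 1)^2, (x - 1)^2

The Jordan structure of A has elementary divisors (x - 1)^2, (x - 1)^2, (x - 1). Arranging the block sizes at each eigenvalue in decreasing order and taking row products gives the invariant factors.

Invariant factors (smallest first, each dividing the next): x - 1, (x - 1)^2, (x - 1)^2.

Check: the last factor (x - 1)^2 is the minimal polynomial, and the product (x - 1)^5 is the characteristic polynomial.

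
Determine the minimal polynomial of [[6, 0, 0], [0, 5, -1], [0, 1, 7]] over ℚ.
The characteristic polynomial factors as (x - 6)^3. The minimal polynomial is ∏(x - λ)^{k_λ} where k_λ is the size of the largest Jordan block at λ.

For λ = 6: rank(A - 6I) = 1, and the largest Jordan block has size 2 (the smallest k with rank((A - 6I)^k) = rank((A - 6I)^(k+1))).

So m_A(x) = (x - 6)^2.

m_A(x) = (x - 6)^2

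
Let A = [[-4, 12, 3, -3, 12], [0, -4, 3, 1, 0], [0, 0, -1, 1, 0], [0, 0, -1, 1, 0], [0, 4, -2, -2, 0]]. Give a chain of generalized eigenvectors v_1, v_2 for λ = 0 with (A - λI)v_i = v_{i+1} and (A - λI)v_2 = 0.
We seek v_1 ∈ ker(A^2) \ ker(A), then set v_{i+1} = A v_i.

One such chain is v_1 = [[0, 0, 0, 1, 0]]^T, v_2 = [[-3, 1, 1, 1, -2]]^T. Check: A v_2 = [[0, 0, 0, 0, 0]]^T = 0.

v_1 = [[0, 0, 0, 1, 0]]^T, v_2 = [[-3, 1, 1, 1, -2]]^T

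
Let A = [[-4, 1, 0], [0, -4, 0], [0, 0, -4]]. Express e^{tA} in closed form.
A has Jordan form J = [[-4, 1, 0], [0, -4, 0], [0, 0, -4]] with A = PJP^{-1}, so e^{tA} = P e^{tJ} P^{-1}.

For a Jordan block J_k(λ), e^{tJ_k(λ)} = e^{λt} · (I + tN + t^2 N^2/2! + ... + t^{k-1} N^{k-1}/(k-1)!) where N is the nilpotent superdiagonal part.

Assembling the blocks and conjugating back gives the entries of e^{tA} as shown above.

e^{tA} = [[e^{-4*t}, t*e^{-4*t}, 0], [0, e^{-4*t}, 0], [0, 0, e^{-4*t}]]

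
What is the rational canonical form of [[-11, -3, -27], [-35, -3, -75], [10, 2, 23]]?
R = [[0, 0, 24], [1, 0, -26], [0, 1, 9]]

The invariant factors of A (the non-unit diagonal entries of the Smith normal form of xI - A over ℚ[x]) are (x - 4)(x - 3)(x - 2), each dividing the next. The characteristic polynomial is their product, (x - 4)(x - 3)(x - 2).

The rational canonical form is the block-diagonal matrix of companion matrices C(f_i):
R = [[0, 0, 24], [1, 0, -26], [0, 1, 9]].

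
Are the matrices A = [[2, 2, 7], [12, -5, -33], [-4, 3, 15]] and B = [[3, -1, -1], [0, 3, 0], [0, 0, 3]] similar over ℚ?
trace(A) = 12 but trace(B) = 9. The trace is a similarity invariant, so A and B are not similar.

No.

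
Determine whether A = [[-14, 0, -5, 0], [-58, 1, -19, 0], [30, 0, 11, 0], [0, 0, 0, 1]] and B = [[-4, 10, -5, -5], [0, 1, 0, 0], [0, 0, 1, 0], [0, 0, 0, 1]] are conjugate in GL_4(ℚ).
Both have characteristic polynomial (x - 1)^3(x + 4), but the minimal polynomial of A is (x - 1)^2(x + 4) while the minimal polynomial of B is (x - 1)(x + 4). The minimal polynomial is a similarity invariant, so A and B are not similar.

No.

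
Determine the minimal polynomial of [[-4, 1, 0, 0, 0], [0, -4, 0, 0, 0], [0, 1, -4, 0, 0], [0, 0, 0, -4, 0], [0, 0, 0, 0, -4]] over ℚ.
The characteristic polynomial factors as (x + 4)^5. The minimal polynomial is ∏(x - λ)^{k_λ} where k_λ is the size of the largest Jordan block at λ.

For λ = -4: rank(A + 4I) = 1, and the largest Jordan block has size 2 (the smallest k with rank((A + 4I)^k) = rank((A + 4I)^(k+1))).

So m_A(x) = (x + 4)^2.

m_A(x) = (x + 4)^2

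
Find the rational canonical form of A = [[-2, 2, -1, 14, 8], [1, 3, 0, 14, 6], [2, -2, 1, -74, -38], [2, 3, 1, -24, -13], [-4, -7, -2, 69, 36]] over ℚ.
The invariant factors of A (the non-unit diagonal entries of the Smith normal form of xI - A over ℚ[x]) are (x - 5)(x + 1), (x - 6)(x - 5)(x + 1), each dividing the next. The characteristic polynomial is their product, (x - 6)(x - 5)^2(x + 1)^2.

The rational canonical form is the block-diagonal matrix of companion matrices C(f_i):
R = [[0, 5, 0, 0, 0], [1, 4, 0, 0, 0], [0, 0, 0, 0, -30], [0, 0, 1, 0, -19], [0, 0, 0, 1, 10]].

R = [[0, 5, 0, 0, 0], [1, 4, 0, 0, 0], [0, 0, 0, 0, -30], [0, 0, 1, 0, -19], [0, 0, 0, 1, 10]]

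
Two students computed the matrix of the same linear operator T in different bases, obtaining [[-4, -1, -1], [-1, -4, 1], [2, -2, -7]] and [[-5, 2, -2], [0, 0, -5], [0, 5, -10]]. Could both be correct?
Two matrices over a field are similar if and only if they have the same invariant factors.

Both A and B have characteristic polynomial (x + 5)^3 and minimal polynomial (x + 5)^2. Computing further, both have invariant factors x + 5, (x + 5)^2. Hence A and B are similar.

Yes.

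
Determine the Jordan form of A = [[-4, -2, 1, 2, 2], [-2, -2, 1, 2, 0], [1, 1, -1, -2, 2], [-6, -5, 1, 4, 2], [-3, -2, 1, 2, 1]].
J = [[-1, 0, 0, 0, 0], [0, -1, 0, 0, 0], [0, 0, 0, 1, 0], [0, 0, 0, 0, 1], [0, 0, 0, 0, 0]]

The characteristic polynomial is det(xI - A) = x^3(x + 1)^2, so the eigenvalues are -1 (algebraic multiplicity 2), 0 (algebraic multiplicity 3).

For λ = -1: rank(A + I) = 3. The eigenspace has dimension 5 - 3 = 2, so there are 2 Jordan blocks; the rank sequence gives block sizes [1, 1].

For λ = 0: rank(A) = 4, rank(A^2) = 3, rank(A^3) = 2. The eigenspace has dimension 5 - 4 = 1, so there is 1 Jordan block; the rank sequence gives block sizes [3].

Assembling the blocks gives the Jordan form J above.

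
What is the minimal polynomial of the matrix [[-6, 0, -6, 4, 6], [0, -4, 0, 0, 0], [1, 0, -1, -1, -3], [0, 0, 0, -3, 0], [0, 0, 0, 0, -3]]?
The characteristic polynomial factors as (x + 3)^3(x + 4)^2. The minimal polynomial is ∏(x - λ)^{k_λ} where k_λ is the size of the largest Jordan block at λ.

For λ = -4: rank(A + 4I) = 3, and the largest Jordan block has size 1 (the smallest k with rank((A + 4I)^k) = rank((A + 4I)^(k+1))).
For λ = -3: rank(A + 3I) = 3, and the largest Jordan block has size 2 (the smallest k with rank((A + 3I)^k) = rank((A + 3I)^(k+1))).

So m_A(x) = (x + 3)^2(x + 4).

m_A(x) = (x + 3)^2(x + 4)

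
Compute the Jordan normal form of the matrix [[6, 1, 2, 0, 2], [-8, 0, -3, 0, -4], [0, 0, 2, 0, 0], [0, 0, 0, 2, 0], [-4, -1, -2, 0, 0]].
J = [[2, 1, 0, 0, 0], [0, 2, 1, 0, 0], [0, 0, 2, 0, 0], [0, 0, 0, 2, 0], [0, 0, 0, 0, 2]]

The characteristic polynomial is det(xI - A) = (x - 2)^5, so the eigenvalues are 2 (algebraic multiplicity 5).

For λ = 2: rank(A - 2I) = 2, rank((A - 2I)^2) = 1, rank((A - 2I)^3) = 0. The eigenspace has dimension 5 - 2 = 3, so there are 3 Jordan blocks; the rank sequence gives block sizes [3, 1, 1].

Assembling the blocks gives the Jordan form J above.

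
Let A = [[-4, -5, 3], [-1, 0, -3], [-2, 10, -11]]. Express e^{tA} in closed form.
A has Jordan form J = [[-5, 1, 0], [0, -5, 0], [0, 0, -5]] with A = PJP^{-1}, so e^{tA} = P e^{tJ} P^{-1}.

For a Jordan block J_k(λ), e^{tJ_k(λ)} = e^{λt} · (I + tN + t^2 N^2/2! + ... + t^{k-1} N^{k-1}/(k-1)!) where N is the nilpotent superdiagonal part.

Assembling the blocks and conjugating back gives the entries of e^{tA} as shown above.

e^{tA} = [[(t + 1)*e^{-5*t}, -5*t*e^{-5*t}, 3*t*e^{-5*t}], [-t*e^{-5*t}, (5*t + 1)*e^{-5*t}, -3*t*e^{-5*t}], [-2*t*e^{-5*t}, 10*t*e^{-5*t}, (1 - 6*t)*e^{-5*t}]]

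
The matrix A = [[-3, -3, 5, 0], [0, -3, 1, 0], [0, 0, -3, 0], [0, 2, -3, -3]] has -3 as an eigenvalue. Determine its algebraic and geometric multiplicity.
The characteristic polynomial is (x + 3)^4, so the factor x + 3 appears with exponent 4: the algebraic multiplicity is 4.

rank(A + 3I) = 2, so the eigenspace has dimension 4 - 2 = 2: the geometric multiplicity is 2.

Since 2 < 4, A is not diagonalizable.

algebraic multiplicity 4, geometric multiplicity 2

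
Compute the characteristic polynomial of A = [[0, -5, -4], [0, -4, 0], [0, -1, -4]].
χ_A(x) = x(x + 4)^2

xI - A = [[x, 5, 4], [0, x + 4, 0], [0, 1, x + 4]].

Expanding det(xI - A) along the first row:
det(xI - A) = + (x)·det([[x + 4, 0], [1, x + 4]]) - (5)·det([[0, 0], [0, x + 4]]) + (4)·det([[0, x + 4], [0, 1]]).

Evaluating gives χ_A(x) = x^3 + 8x^2 + 16x = x(x + 4)^2.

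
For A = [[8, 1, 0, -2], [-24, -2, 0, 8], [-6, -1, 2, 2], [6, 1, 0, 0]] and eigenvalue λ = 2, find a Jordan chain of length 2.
We seek v_1 ∈ ker((A - 2I)^2) \ ker(A - 2I), then set v_{i+1} = (A - 2I) v_i.

One such chain is v_1 = [[0, 1, 0, 0]]^T, v_2 = [[1, -4, -1, 1]]^T. Check: (A - 2I) v_2 = [[0, 0, 0, 0]]^T = 0.

v_1 = [[0, 1, 0, 0]]^T, v_2 = [[1, -4, -1, 1]]^T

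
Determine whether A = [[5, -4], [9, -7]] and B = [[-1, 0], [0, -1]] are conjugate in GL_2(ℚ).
No.

Both have characteristic polynomial (x + 1)^2, but the minimal polynomial of A is (x + 1)^2 while the minimal polynomial of B is x + 1. The minimal polynomial is a similarity invariant, so A and B are not similar.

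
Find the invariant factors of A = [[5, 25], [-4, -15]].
The Jordan structure of A has elementary divisors (x + 5)^2. Arranging the block sizes at each eigenvalue in decreasing order and taking row products gives the invariant factors.

Invariant factors (smallest first, each dividing the next): (x + 5)^2.

Check: the last factor (x + 5)^2 is the minimal polynomial, and the product (x + 5)^2 is the characteristic polynomial.

(x + 5)^2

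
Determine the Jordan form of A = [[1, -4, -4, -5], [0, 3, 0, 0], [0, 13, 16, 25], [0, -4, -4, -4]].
J = [[1, 0, 0, 0], [0, 3, 0, 0], [0, 0, 6, 1], [0, 0, 0, 6]]

The characteristic polynomial is det(xI - A) = (x - 6)^2(x - 3)(x - 1), so the eigenvalues are 1 (algebraic multiplicity 1), 3 (algebraic multiplicity 1), 6 (algebraic multiplicity 2).

For λ = 1: algebraic multiplicity 1 gives one 1×1 block.

For λ = 3: algebraic multiplicity 1 gives one 1×1 block.

For λ = 6: rank(A - 6I) = 3, rank((A - 6I)^2) = 2. The eigenspace has dimension 4 - 3 = 1, so there is 1 Jordan block; the rank sequence gives block sizes [2].

Assembling the blocks gives the Jordan form J above.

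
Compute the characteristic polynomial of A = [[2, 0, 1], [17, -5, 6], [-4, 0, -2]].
χ_A(x) = x^2(x + 5)

xI - A = [[x - 2, 0, -1], [-17, x + 5, -6], [4, 0, x + 2]].

Expanding det(xI - A) along the first row:
det(xI - A) = + (x - 2)·det([[x + 5, -6], [0, x + 2]]) - (0)·det([[-17, -6], [4, x + 2]]) + (-1)·det([[-17, x + 5], [4, 0]]).

Evaluating gives χ_A(x) = x^3 + 5x^2 = x^2(x + 5).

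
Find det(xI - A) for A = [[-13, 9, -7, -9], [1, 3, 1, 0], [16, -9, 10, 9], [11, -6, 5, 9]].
xI - A = [[x + 13, -9, 7, 9], [-1, x - 3, -1, 0], [-16, 9, x - 10, -9], [-11, 6, -5, x - 9]].

Expanding det(xI - A) along the first row:
det(xI - A) = + (x + 13)·det([[x - 3, -1, 0], [9, x - 10, -9], [6, -5, x - 9]]) - (-9)·det([[-1, -1, 0], [-16, x - 10, -9], [-11, -5, x - 9]]) + (7)·det([[-1, x - 3, 0], [-16, 9, -9], [-11, 6, x - 9]]) - (9)·det([[-1, x - 3, -1], [-16, 9, x - 10], [-11, 6, -5]]).

Evaluating gives χ_A(x) = x^4 - 9x^3 + 27x^2 - 27x = x(x - 3)^3.

χ_A(x) = x(x - 3)^3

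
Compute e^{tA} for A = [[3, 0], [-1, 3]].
e^{tA} = [[e^{3*t}, 0], [-t*e^{3*t}, e^{3*t}]]

A has Jordan form J = [[3, 1], [0, 3]] with A = PJP^{-1}, so e^{tA} = P e^{tJ} P^{-1}.

For a Jordan block J_k(λ), e^{tJ_k(λ)} = e^{λt} · (I + tN + t^2 N^2/2! + ... + t^{k-1} N^{k-1}/(k-1)!) where N is the nilpotent superdiagonal part.

Assembling the blocks and conjugating back gives the entries of e^{tA} as shown above.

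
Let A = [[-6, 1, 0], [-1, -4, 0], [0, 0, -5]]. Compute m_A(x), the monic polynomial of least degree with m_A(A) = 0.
m_A(x) = (x + 5)^2

The characteristic polynomial factors as (x + 5)^3. The minimal polynomial is ∏(x - λ)^{k_λ} where k_λ is the size of the largest Jordan block at λ.

For λ = -5: rank(A + 5I) = 1, and the largest Jordan block has size 2 (the smallest k with rank((A + 5I)^k) = rank((A + 5I)^(k+1))).

So m_A(x) = (x + 5)^2.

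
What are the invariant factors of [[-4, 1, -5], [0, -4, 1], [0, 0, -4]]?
(x + 4)^3

The Jordan structure of A has elementary divisors (x + 4)^3. Arranging the block sizes at each eigenvalue in decreasing order and taking row products gives the invariant factors.

Invariant factors (smallest first, each dividing the next): (x + 4)^3.

Check: the last factor (x + 4)^3 is the minimal polynomial, and the product (x + 4)^3 is the characteristic polynomial.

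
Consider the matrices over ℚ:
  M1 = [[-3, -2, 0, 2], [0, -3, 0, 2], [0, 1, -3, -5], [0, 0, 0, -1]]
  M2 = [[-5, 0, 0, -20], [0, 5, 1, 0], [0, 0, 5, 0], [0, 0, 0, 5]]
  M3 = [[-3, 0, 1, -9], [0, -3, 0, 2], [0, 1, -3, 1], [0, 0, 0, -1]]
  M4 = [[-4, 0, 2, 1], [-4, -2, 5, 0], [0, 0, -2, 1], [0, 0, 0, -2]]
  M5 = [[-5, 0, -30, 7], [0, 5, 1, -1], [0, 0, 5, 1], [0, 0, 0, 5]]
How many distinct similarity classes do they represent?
Characteristic polynomials: χ_{M1} = (x + 1)(x + 3)^3, χ_{M2} = (x - 5)^3(x + 5), χ_{M3} = (x + 1)(x + 3)^3, χ_{M4} = (x + 2)^3(x + 4), χ_{M5} = (x - 5)^3(x + 5).

{M1}: invariant factors x + 3, (x + 1)(x + 3)^2.

{M2}: invariant factors x - 5, (x - 5)^2(x + 5).

{M3}: invariant factors (x + 1)(x + 3)^3.

{M4}: invariant factors (x + 2)^3(x + 4).

{M5}: invariant factors (x - 5)^3(x + 5).

Matrices are similar if and only if their invariant-factor lists agree; the partition into similarity classes is {M1}, {M2}, {M3}, {M4}, {M5}.

5 classes: {M1}, {M2}, {M3}, {M4}, {M5}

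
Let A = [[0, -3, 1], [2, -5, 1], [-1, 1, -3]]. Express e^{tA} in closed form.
A has Jordan form J = [[-3, 1, 0], [0, -3, 0], [0, 0, -2]] with A = PJP^{-1}, so e^{tA} = P e^{tJ} P^{-1}.

For a Jordan block J_k(λ), e^{tJ_k(λ)} = e^{λt} · (I + tN + t^2 N^2/2! + ... + t^{k-1} N^{k-1}/(k-1)!) where N is the nilpotent superdiagonal part.

Assembling the blocks and conjugating back gives the entries of e^{tA} as shown above.

e^{tA} = [[(t + 2*e^{t} - 1)*e^{-3*t}, (-t - 2*e^{t} + 2)*e^{-3*t}, t*e^{-3*t}], [(t + e^{t} - 1)*e^{-3*t}, (-t - e^{t} + 2)*e^{-3*t}, t*e^{-3*t}], [(1 - e^{t})*e^{-3*t}, (e^{t} - 1)*e^{-3*t}, e^{-3*t}]]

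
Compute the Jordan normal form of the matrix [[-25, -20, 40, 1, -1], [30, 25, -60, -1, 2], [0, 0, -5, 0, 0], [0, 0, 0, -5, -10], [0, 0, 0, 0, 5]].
The characteristic polynomial is det(xI - A) = (x - 5)^2(x + 5)^3, so the eigenvalues are -5 (algebraic multiplicity 3), 5 (algebraic multiplicity 2).

For λ = -5: rank(A + 5I) = 3, rank((A + 5I)^2) = 2. The eigenspace has dimension 5 - 3 = 2, so there are 2 Jordan blocks; the rank sequence gives block sizes [2, 1].

For λ = 5: rank(A - 5I) = 4, rank((A - 5I)^2) = 3. The eigenspace has dimension 5 - 4 = 1, so there is 1 Jordan block; the rank sequence gives block sizes [2].

Assembling the blocks gives the Jordan form J above.

J = [[-5, 1, 0, 0, 0], [0, -5, 0, 0, 0], [0, 0, -5, 0, 0], [0, 0, 0, 5, 1], [0, 0, 0, 0, 5]]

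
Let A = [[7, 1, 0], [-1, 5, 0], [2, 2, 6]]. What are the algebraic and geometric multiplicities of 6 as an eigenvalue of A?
algebraic multiplicity 3, geometric multiplicity 2

The characteristic polynomial is (x - 6)^3, so the factor x - 6 appears with exponent 3: the algebraic multiplicity is 3.

rank(A - 6I) = 1, so the eigenspace has dimension 3 - 1 = 2: the geometric multiplicity is 2.

Since 2 < 3, A is not diagonalizable.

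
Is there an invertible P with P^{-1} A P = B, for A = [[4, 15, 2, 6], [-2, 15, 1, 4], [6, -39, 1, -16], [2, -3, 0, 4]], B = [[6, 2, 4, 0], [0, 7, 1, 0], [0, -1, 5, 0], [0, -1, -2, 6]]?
Yes.

Two matrices over a field are similar if and only if they have the same invariant factors.

Both A and B have characteristic polynomial (x - 6)^4 and minimal polynomial (x - 6)^3. Computing further, both have invariant factors x - 6, (x - 6)^3. Hence A and B are similar.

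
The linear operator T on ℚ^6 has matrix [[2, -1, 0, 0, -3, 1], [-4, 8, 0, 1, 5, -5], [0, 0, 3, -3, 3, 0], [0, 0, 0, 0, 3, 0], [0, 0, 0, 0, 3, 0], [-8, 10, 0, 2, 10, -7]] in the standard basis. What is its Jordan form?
The characteristic polynomial is det(xI - A) = x^3(x - 3)^3, so the eigenvalues are 0 (algebraic multiplicity 3), 3 (algebraic multiplicity 3).

For λ = 0: rank(A) = 5, rank(A^2) = 4, rank(A^3) = 3. The eigenspace has dimension 6 - 5 = 1, so there is 1 Jordan block; the rank sequence gives block sizes [3].

For λ = 3: rank(A - 3I) = 3. The eigenspace has dimension 6 - 3 = 3, so there are 3 Jordan blocks; the rank sequence gives block sizes [1, 1, 1].

Assembling the blocks gives the Jordan form J above.

J = [[0, 1, 0, 0, 0, 0], [0, 0, 1, 0, 0, 0], [0, 0, 0, 0, 0, 0], [0, 0, 0, 3, 0, 0], [0, 0, 0, 0, 3, 0], [0, 0, 0, 0, 0, 3]]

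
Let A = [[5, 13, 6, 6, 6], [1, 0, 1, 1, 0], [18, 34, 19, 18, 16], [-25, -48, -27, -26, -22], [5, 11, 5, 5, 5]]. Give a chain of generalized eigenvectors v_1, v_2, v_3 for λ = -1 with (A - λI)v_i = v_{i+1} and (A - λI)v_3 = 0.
v_1 = [[-2, 0, -1, 4, -1]]^T, v_2 = [[0, 1, 0, -1, -1]]^T, v_3 = [[1, 0, 0, -1, 0]]^T

We seek v_1 ∈ ker((A + I)^3) \ ker((A + I)^2), then set v_{i+1} = (A + I) v_i.

One such chain is v_1 = [[-2, 0, -1, 4, -1]]^T, v_2 = [[0, 1, 0, -1, -1]]^T, v_3 = [[1, 0, 0, -1, 0]]^T. Check: (A + I) v_3 = [[0, 0, 0, 0, 0]]^T = 0.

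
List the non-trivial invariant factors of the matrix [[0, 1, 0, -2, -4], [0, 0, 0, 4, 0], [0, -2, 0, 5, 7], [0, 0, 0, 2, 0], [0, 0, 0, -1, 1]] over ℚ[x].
x, x^2(x - 2)(x - 1)

The Jordan structure of A has elementary divisors x^2, x, (x - 1), (x - 2). Arranging the block sizes at each eigenvalue in decreasing order and taking row products gives the invariant factors.

Invariant factors (smallest first, each dividing the next): x, x^2(x - 2)(x - 1).

Check: the last factor x^2(x - 2)(x - 1) is the minimal polynomial, and the product x^3(x - 2)(x - 1) is the characteristic polynomial.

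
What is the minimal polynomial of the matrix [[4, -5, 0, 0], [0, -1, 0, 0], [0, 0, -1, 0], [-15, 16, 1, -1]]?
m_A(x) = (x - 4)(x + 1)^2

The characteristic polynomial factors as (x - 4)(x + 1)^3. The minimal polynomial is ∏(x - λ)^{k_λ} where k_λ is the size of the largest Jordan block at λ.

For λ = -1: rank(A + I) = 2, and the largest Jordan block has size 2 (the smallest k with rank((A + I)^k) = rank((A + I)^(k+1))).
For λ = 4: rank(A - 4I) = 3, and the largest Jordan block has size 1 (the smallest k with rank((A - 4I)^k) = rank((A - 4I)^(k+1))).

So m_A(x) = (x - 4)(x + 1)^2.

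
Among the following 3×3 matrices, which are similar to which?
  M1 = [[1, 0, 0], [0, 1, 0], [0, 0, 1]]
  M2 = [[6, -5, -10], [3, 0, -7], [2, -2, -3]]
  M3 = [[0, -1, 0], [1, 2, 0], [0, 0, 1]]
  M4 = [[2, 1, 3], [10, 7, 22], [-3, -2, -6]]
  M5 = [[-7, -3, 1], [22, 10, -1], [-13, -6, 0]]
3 classes: {M1}, {M2, M4, M5}, {M3}

Characteristic polynomials: χ_{M1} = (x - 1)^3, χ_{M2} = (x - 1)^3, χ_{M3} = (x - 1)^3, χ_{M4} = (x - 1)^3, χ_{M5} = (x - 1)^3.

{M1}: invariant factors x - 1, x - 1, x - 1.

{M2, M4, M5}: invariant factors (x - 1)^3.

{M3}: invariant factors x - 1, (x - 1)^2.

Matrices are similar if and only if their invariant-factor lists agree; the partition into similarity classes is {M1}, {M2, M4, M5}, {M3}.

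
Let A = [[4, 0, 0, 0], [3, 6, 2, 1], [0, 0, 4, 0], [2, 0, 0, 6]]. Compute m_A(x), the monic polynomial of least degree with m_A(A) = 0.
m_A(x) = (x - 6)^2(x - 4)

The characteristic polynomial factors as (x - 6)^2(x - 4)^2. The minimal polynomial is ∏(x - λ)^{k_λ} where k_λ is the size of the largest Jordan block at λ.

For λ = 4: rank(A - 4I) = 2, and the largest Jordan block has size 1 (the smallest k with rank((A - 4I)^k) = rank((A - 4I)^(k+1))).
For λ = 6: rank(A - 6I) = 3, and the largest Jordan block has size 2 (the smallest k with rank((A - 6I)^k) = rank((A - 6I)^(k+1))).

So m_A(x) = (x - 6)^2(x - 4).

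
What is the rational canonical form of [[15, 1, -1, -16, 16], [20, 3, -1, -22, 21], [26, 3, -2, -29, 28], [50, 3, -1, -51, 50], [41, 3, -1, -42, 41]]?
R = [[0, 0, 0, 0, -9], [1, 0, 0, 0, -30], [0, 1, 0, 0, 23], [0, 0, 1, 0, -13], [0, 0, 0, 1, 6]]

The invariant factors of A (the non-unit diagonal entries of the Smith normal form of xI - A over ℚ[x]) are (x - 3)^2(x^3 + 4x + 1), each dividing the next. The characteristic polynomial is their product, (x - 3)^2(x^3 + 4x + 1).

The rational canonical form is the block-diagonal matrix of companion matrices C(f_i):
R = [[0, 0, 0, 0, -9], [1, 0, 0, 0, -30], [0, 1, 0, 0, 23], [0, 0, 1, 0, -13], [0, 0, 0, 1, 6]].

Note the characteristic polynomial does not split into linear factors over ℚ, so A has no Jordan form over ℚ; the rational canonical form exists over any field.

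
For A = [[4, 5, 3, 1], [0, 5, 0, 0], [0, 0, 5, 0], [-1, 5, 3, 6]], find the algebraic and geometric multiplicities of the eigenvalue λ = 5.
algebraic multiplicity 4, geometric multiplicity 3

The characteristic polynomial is (x - 5)^4, so the factor x - 5 appears with exponent 4: the algebraic multiplicity is 4.

rank(A - 5I) = 1, so the eigenspace has dimension 4 - 1 = 3: the geometric multiplicity is 3.

Since 3 < 4, A is not diagonalizable.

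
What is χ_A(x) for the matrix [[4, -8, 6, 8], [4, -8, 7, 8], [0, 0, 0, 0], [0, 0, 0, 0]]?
xI - A = [[x - 4, 8, -6, -8], [-4, x + 8, -7, -8], [0, 0, x, 0], [0, 0, 0, x]].

Expanding det(xI - A) along the first row:
det(xI - A) = + (x - 4)·det([[x + 8, -7, -8], [0, x, 0], [0, 0, x]]) - (8)·det([[-4, -7, -8], [0, x, 0], [0, 0, x]]) + (-6)·det([[-4, x + 8, -8], [0, 0, 0], [0, 0, x]]) - (-8)·det([[-4, x + 8, -7], [0, 0, x], [0, 0, 0]]).

Evaluating gives χ_A(x) = x^4 + 4x^3 = x^3(x + 4).

χ_A(x) = x^3(x + 4)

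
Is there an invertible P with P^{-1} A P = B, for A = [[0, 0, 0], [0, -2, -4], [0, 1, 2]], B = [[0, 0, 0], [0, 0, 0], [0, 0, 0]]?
No.

Both have characteristic polynomial x^3, but the minimal polynomial of A is x^2 while the minimal polynomial of B is x. The minimal polynomial is a similarity invariant, so A and B are not similar.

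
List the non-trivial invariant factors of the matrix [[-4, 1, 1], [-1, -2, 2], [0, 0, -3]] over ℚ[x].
(x + 3)^3

The Jordan structure of A has elementary divisors (x + 3)^3. Arranging the block sizes at each eigenvalue in decreasing order and taking row products gives the invariant factors.

Invariant factors (smallest first, each dividing the next): (x + 3)^3.

Check: the last factor (x + 3)^3 is the minimal polynomial, and the product (x + 3)^3 is the characteristic polynomial.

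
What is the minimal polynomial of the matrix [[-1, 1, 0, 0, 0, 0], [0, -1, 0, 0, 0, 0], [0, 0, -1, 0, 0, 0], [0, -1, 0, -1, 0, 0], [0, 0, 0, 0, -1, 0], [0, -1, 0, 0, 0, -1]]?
The characteristic polynomial factors as (x + 1)^6. The minimal polynomial is ∏(x - λ)^{k_λ} where k_λ is the size of the largest Jordan block at λ.

For λ = -1: rank(A + I) = 1, and the largest Jordan block has size 2 (the smallest k with rank((A + I)^k) = rank((A + I)^(k+1))).

So m_A(x) = (x + 1)^2.

m_A(x) = (x + 1)^2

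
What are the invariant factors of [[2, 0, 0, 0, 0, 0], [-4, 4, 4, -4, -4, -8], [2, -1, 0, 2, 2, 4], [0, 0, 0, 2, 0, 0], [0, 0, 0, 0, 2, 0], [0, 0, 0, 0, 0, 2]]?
The Jordan structure of A has elementary divisors (x - 2)^2, (x - 2), (x - 2), (x - 2), (x - 2). Arranging the block sizes at each eigenvalue in decreasing order and taking row products gives the invariant factors.

Invariant factors (smallest first, each dividing the next): x - 2, x - 2, x - 2, x - 2, (x - 2)^2.

Check: the last factor (x - 2)^2 is the minimal polynomial, and the product (x - 2)^6 is the characteristic polynomial.

x - 2, x - 2, x - 2, x - 2, (x - 2)^2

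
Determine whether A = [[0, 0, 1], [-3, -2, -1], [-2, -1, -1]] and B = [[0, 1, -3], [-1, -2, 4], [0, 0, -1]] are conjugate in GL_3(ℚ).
Two matrices over a field are similar if and only if they have the same invariant factors.

Both A and B have characteristic polynomial (x + 1)^3 and minimal polynomial (x + 1)^3. Computing further, both have invariant factors (x + 1)^3. Hence A and B are similar.

Yes.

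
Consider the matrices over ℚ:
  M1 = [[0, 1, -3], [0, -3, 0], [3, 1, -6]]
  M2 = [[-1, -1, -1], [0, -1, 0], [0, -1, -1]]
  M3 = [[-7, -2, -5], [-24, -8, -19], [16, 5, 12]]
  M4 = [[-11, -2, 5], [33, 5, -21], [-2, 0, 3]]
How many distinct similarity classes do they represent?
Characteristic polynomials: χ_{M1} = (x + 3)^3, χ_{M2} = (x + 1)^3, χ_{M3} = (x + 1)^3, χ_{M4} = (x + 1)^3.

{M1}: invariant factors x + 3, (x + 3)^2.

{M2, M3, M4}: invariant factors (x + 1)^3.

Matrices are similar if and only if their invariant-factor lists agree; the partition into similarity classes is {M1}, {M2, M3, M4}.

2 classes: {M1}, {M2, M3, M4}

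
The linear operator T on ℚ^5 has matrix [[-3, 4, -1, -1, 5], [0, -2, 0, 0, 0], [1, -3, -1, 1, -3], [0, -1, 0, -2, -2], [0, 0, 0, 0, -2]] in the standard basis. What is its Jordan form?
The characteristic polynomial is det(xI - A) = (x + 2)^5, so the eigenvalues are -2 (algebraic multiplicity 5).

For λ = -2: rank(A + 2I) = 2, rank((A + 2I)^2) = 0. The eigenspace has dimension 5 - 2 = 3, so there are 3 Jordan blocks; the rank sequence gives block sizes [2, 2, 1].

Assembling the blocks gives the Jordan form J above.

J = [[-2, 1, 0, 0, 0], [0, -2, 0, 0, 0], [0, 0, -2, 1, 0], [0, 0, 0, -2, 0], [0, 0, 0, 0, -2]]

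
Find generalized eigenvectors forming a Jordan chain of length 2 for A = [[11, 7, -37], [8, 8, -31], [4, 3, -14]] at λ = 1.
We seek v_1 ∈ ker((A - I)^2) \ ker(A - I), then set v_{i+1} = (A - I) v_i.

One such chain is v_1 = [[-5, -3, -2]]^T, v_2 = [[3, 1, 1]]^T. Check: (A - I) v_2 = [[0, 0, 0]]^T = 0.

v_1 = [[-5, -3, -2]]^T, v_2 = [[3, 1, 1]]^T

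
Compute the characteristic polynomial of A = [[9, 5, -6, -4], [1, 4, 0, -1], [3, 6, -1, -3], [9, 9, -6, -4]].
xI - A = [[x - 9, -5, 6, 4], [-1, x - 4, 0, 1], [-3, -6, x + 1, 3], [-9, -9, 6, x + 4]].

Expanding det(xI - A) along the first row:
det(xI - A) = + (x - 9)·det([[x - 4, 0, 1], [-6, x + 1, 3], [-9, 6, x + 4]]) - (-5)·det([[-1, 0, 1], [-3, x + 1, 3], [-9, 6, x + 4]]) + (6)·det([[-1, x - 4, 1], [-3, -6, 3], [-9, -9, x + 4]]) - (4)·det([[-1, x - 4, 0], [-3, -6, x + 1], [-9, -9, 6]]).

Evaluating gives χ_A(x) = x^4 - 8x^3 + 15x^2 + 4x - 20 = (x - 5)(x - 2)^2(x + 1).

χ_A(x) = (x - 5)(x - 2)^2(x + 1)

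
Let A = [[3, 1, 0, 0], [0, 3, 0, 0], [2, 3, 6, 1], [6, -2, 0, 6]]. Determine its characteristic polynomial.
χ_A(x) = (x - 6)^2(x - 3)^2

xI - A = [[x - 3, -1, 0, 0], [0, x - 3, 0, 0], [-2, -3, x - 6, -1], [-6, 2, 0, x - 6]].

Expanding det(xI - A) along the first row:
det(xI - A) = + (x - 3)·det([[x - 3, 0, 0], [-3, x - 6, -1], [2, 0, x - 6]]) - (-1)·det([[0, 0, 0], [-2, x - 6, -1], [-6, 0, x - 6]]) + (0)·det([[0, x - 3, 0], [-2, -3, -1], [-6, 2, x - 6]]) - (0)·det([[0, x - 3, 0], [-2, -3, x - 6], [-6, 2, 0]]).

Evaluating gives χ_A(x) = x^4 - 18x^3 + 117x^2 - 324x + 324 = (x - 6)^2(x - 3)^2.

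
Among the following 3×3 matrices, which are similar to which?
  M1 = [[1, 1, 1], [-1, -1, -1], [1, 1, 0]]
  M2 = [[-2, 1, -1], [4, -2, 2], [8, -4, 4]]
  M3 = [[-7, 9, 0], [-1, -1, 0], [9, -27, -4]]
3 classes: {M1}, {M2}, {M3}

Characteristic polynomials: χ_{M1} = x^3, χ_{M2} = x^3, χ_{M3} = (x + 4)^3.

{M1}: invariant factors x^3.

{M2}: invariant factors x, x^2.

{M3}: invariant factors x + 4, (x + 4)^2.

Matrices are similar if and only if their invariant-factor lists agree; the partition into similarity classes is {M1}, {M2}, {M3}.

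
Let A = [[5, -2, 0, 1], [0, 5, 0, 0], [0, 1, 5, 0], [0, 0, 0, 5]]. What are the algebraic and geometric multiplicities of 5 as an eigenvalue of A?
The characteristic polynomial is (x - 5)^4, so the factor x - 5 appears with exponent 4: the algebraic multiplicity is 4.

rank(A - 5I) = 2, so the eigenspace has dimension 4 - 2 = 2: the geometric multiplicity is 2.

Since 2 < 4, A is not diagonalizable.

algebraic multiplicity 4, geometric multiplicity 2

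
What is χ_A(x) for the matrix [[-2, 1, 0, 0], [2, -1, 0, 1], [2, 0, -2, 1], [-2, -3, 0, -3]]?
χ_A(x) = (x + 2)^4

xI - A = [[x + 2, -1, 0, 0], [-2, x + 1, 0, -1], [-2, 0, x + 2, -1], [2, 3, 0, x + 3]].

Expanding det(xI - A) along the first row:
det(xI - A) = + (x + 2)·det([[x + 1, 0, -1], [0, x + 2, -1], [3, 0, x + 3]]) - (-1)·det([[-2, 0, -1], [-2, x + 2, -1], [2, 0, x + 3]]) + (0)·det([[-2, x + 1, -1], [-2, 0, -1], [2, 3, x + 3]]) - (0)·det([[-2, x + 1, 0], [-2, 0, x + 2], [2, 3, 0]]).

Evaluating gives χ_A(x) = x^4 + 8x^3 + 24x^2 + 32x + 16 = (x + 2)^4.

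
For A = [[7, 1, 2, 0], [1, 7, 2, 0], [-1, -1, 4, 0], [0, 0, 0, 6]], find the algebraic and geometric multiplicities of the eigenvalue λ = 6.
algebraic multiplicity 4, geometric multiplicity 3

The characteristic polynomial is (x - 6)^4, so the factor x - 6 appears with exponent 4: the algebraic multiplicity is 4.

rank(A - 6I) = 1, so the eigenspace has dimension 4 - 1 = 3: the geometric multiplicity is 3.

Since 3 < 4, A is not diagonalizable.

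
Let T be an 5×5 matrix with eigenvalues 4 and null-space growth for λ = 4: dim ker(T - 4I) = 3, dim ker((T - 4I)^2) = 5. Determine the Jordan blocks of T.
λ = 4: successive nullity increments [3, 2] count blocks of size ≥ k; block sizes are [2, 2, 1].

Jordan blocks: (4, 2), (4, 2), (4, 1)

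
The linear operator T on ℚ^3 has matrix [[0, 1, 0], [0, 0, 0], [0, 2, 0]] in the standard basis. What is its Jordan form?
J = [[0, 1, 0], [0, 0, 0], [0, 0, 0]]

The characteristic polynomial is det(xI - A) = x^3, so the eigenvalues are 0 (algebraic multiplicity 3).

For λ = 0: rank(A) = 1, rank(A^2) = 0. The eigenspace has dimension 3 - 1 = 2, so there are 2 Jordan blocks; the rank sequence gives block sizes [2, 1].

Assembling the blocks gives the Jordan form J above.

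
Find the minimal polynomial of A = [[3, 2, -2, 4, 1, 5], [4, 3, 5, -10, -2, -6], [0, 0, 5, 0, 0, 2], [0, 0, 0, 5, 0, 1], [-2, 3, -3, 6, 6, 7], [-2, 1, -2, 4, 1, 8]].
The characteristic polynomial factors as (x - 5)^6. The minimal polynomial is ∏(x - λ)^{k_λ} where k_λ is the size of the largest Jordan block at λ.

For λ = 5: rank(A - 5I) = 4, and the largest Jordan block has size 3 (the smallest k with rank((A - 5I)^k) = rank((A - 5I)^(k+1))).

So m_A(x) = (x - 5)^3.

m_A(x) = (x - 5)^3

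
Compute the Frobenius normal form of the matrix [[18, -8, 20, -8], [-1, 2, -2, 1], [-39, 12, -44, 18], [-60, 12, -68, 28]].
The invariant factors of A (the non-unit diagonal entries of the Smith normal form of xI - A over ℚ[x]) are x^2 - 2x + 4, x^2 - 2x + 4, each dividing the next. The characteristic polynomial is their product, (x^2 - 2x + 4)^2.

The rational canonical form is the block-diagonal matrix of companion matrices C(f_i):
R = [[0, -4, 0, 0], [1, 2, 0, 0], [0, 0, 0, -4], [0, 0, 1, 2]].

Note the characteristic polynomial does not split into linear factors over ℚ, so A has no Jordan form over ℚ; the rational canonical form exists over any field.

R = [[0, -4, 0, 0], [1, 2, 0, 0], [0, 0, 0, -4], [0, 0, 1, 2]]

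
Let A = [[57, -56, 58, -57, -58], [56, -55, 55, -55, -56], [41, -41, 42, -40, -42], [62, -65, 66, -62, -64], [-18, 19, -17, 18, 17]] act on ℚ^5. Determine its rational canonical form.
The invariant factors of A (the non-unit diagonal entries of the Smith normal form of xI - A over ℚ[x]) are (x + 3)(x^2 - x - 5)^2, each dividing the next. The characteristic polynomial is their product, (x + 3)(x^2 - x - 5)^2.

The rational canonical form is the block-diagonal matrix of companion matrices C(f_i):
R = [[0, 0, 0, 0, -75], [1, 0, 0, 0, -55], [0, 1, 0, 0, 17], [0, 0, 1, 0, 15], [0, 0, 0, 1, -1]].

Note the characteristic polynomial does not split into linear factors over ℚ, so A has no Jordan form over ℚ; the rational canonical form exists over any field.

R = [[0, 0, 0, 0, -75], [1, 0, 0, 0, -55], [0, 1, 0, 0, 17], [0, 0, 1, 0, 15], [0, 0, 0, 1, -1]]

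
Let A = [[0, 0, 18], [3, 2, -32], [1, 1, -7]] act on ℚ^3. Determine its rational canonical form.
R = [[0, 0, 18], [1, 0, 0], [0, 1, -5]]

The invariant factors of A (the non-unit diagonal entries of the Smith normal form of xI - A over ℚ[x]) are (x + 3)(x^2 + 2x - 6), each dividing the next. The characteristic polynomial is their product, (x + 3)(x^2 + 2x - 6).

The rational canonical form is the block-diagonal matrix of companion matrices C(f_i):
R = [[0, 0, 18], [1, 0, 0], [0, 1, -5]].

Note the characteristic polynomial does not split into linear factors over ℚ, so A has no Jordan form over ℚ; the rational canonical form exists over any field.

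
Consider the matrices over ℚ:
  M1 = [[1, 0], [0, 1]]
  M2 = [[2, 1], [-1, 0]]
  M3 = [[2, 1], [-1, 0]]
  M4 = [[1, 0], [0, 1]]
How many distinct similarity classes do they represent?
2 classes: {M1, M4}, {M2, M3}

Characteristic polynomials: χ_{M1} = (x - 1)^2, χ_{M2} = (x - 1)^2, χ_{M3} = (x - 1)^2, χ_{M4} = (x - 1)^2.

{M1, M4}: invariant factors x - 1, x - 1.

{M2, M3}: invariant factors (x - 1)^2.

Matrices are similar if and only if their invariant-factor lists agree; the partition into similarity classes is {M1, M4}, {M2, M3}.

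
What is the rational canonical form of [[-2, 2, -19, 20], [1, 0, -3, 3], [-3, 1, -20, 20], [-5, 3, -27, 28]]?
R = [[0, 0, 0, 12], [1, 0, 0, -8], [0, 1, 0, 1], [0, 0, 1, 6]]

The invariant factors of A (the non-unit diagonal entries of the Smith normal form of xI - A over ℚ[x]) are (x - 6)(x^3 - x + 2), each dividing the next. The characteristic polynomial is their product, (x - 6)(x^3 - x + 2).

The rational canonical form is the block-diagonal matrix of companion matrices C(f_i):
R = [[0, 0, 0, 12], [1, 0, 0, -8], [0, 1, 0, 1], [0, 0, 1, 6]].

Note the characteristic polynomial does not split into linear factors over ℚ, so A has no Jordan form over ℚ; the rational canonical form exists over any field.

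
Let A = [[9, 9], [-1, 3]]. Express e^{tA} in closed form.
A has Jordan form J = [[6, 1], [0, 6]] with A = PJP^{-1}, so e^{tA} = P e^{tJ} P^{-1}.

For a Jordan block J_k(λ), e^{tJ_k(λ)} = e^{λt} · (I + tN + t^2 N^2/2! + ... + t^{k-1} N^{k-1}/(k-1)!) where N is the nilpotent superdiagonal part.

Assembling the blocks and conjugating back gives the entries of e^{tA} as shown above.

e^{tA} = [[(3*t + 1)*e^{6*t}, 9*t*e^{6*t}], [-t*e^{6*t}, (1 - 3*t)*e^{6*t}]]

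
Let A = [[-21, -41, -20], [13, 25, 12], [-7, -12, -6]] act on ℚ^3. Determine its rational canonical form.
The invariant factors of A (the non-unit diagonal entries of the Smith normal form of xI - A over ℚ[x]) are (x - 2)(x^2 + 4x - 4), each dividing the next. The characteristic polynomial is their product, (x - 2)(x^2 + 4x - 4).

The rational canonical form is the block-diagonal matrix of companion matrices C(f_i):
R = [[0, 0, -8], [1, 0, 12], [0, 1, -2]].

Note the characteristic polynomial does not split into linear factors over ℚ, so A has no Jordan form over ℚ; the rational canonical form exists over any field.

R = [[0, 0, -8], [1, 0, 12], [0, 1, -2]]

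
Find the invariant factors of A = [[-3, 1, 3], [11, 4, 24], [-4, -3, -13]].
The Jordan structure of A has elementary divisors (x + 4)^3. Arranging the block sizes at each eigenvalue in decreasing order and taking row products gives the invariant factors.

Invariant factors (smallest first, each dividing the next): (x + 4)^3.

Check: the last factor (x + 4)^3 is the minimal polynomial, and the product (x + 4)^3 is the characteristic polynomial.

(x + 4)^3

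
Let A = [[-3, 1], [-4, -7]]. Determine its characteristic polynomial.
xI - A = [[x + 3, -1], [4, x + 7]].

Expanding det(xI - A) along the first row:
det(xI - A) = + (x + 3)·det([[x + 7]]) - (-1)·det([[4]]).

Evaluating gives χ_A(x) = x^2 + 10x + 25 = (x + 5)^2.

χ_A(x) = (x + 5)^2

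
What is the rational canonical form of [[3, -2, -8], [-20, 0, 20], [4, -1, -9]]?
R = [[-5, 0, 0], [0, 0, 20], [0, 1, -1]]

The invariant factors of A (the non-unit diagonal entries of the Smith normal form of xI - A over ℚ[x]) are x + 5, (x - 4)(x + 5), each dividing the next. The characteristic polynomial is their product, (x - 4)(x + 5)^2.

The rational canonical form is the block-diagonal matrix of companion matrices C(f_i):
R = [[-5, 0, 0], [0, 0, 20], [0, 1, -1]].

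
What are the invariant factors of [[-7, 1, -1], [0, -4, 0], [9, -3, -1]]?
x + 4, (x + 4)^2

The Jordan structure of A has elementary divisors (x + 4)^2, (x + 4). Arranging the block sizes at each eigenvalue in decreasing order and taking row products gives the invariant factors.

Invariant factors (smallest first, each dividing the next): x + 4, (x + 4)^2.

Check: the last factor (x + 4)^2 is the minimal polynomial, and the product (x + 4)^3 is the characteristic polynomial.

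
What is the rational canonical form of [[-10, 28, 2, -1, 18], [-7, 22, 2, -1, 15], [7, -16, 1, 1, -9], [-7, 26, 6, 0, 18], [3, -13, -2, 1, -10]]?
The invariant factors of A (the non-unit diagonal entries of the Smith normal form of xI - A over ℚ[x]) are (x - 3)(x + 1), (x - 3)(x + 1)^2, each dividing the next. The characteristic polynomial is their product, (x - 3)^2(x + 1)^3.

The rational canonical form is the block-diagonal matrix of companion matrices C(f_i):
R = [[0, 3, 0, 0, 0], [1, 2, 0, 0, 0], [0, 0, 0, 0, 3], [0, 0, 1, 0, 5], [0, 0, 0, 1, 1]].

R = [[0, 3, 0, 0, 0], [1, 2, 0, 0, 0], [0, 0, 0, 0, 3], [0, 0, 1, 0, 5], [0, 0, 0, 1, 1]]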